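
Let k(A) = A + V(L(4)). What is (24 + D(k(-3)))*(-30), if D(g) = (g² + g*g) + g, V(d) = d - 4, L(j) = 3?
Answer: -1560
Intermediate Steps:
V(d) = -4 + d
k(A) = -1 + A (k(A) = A + (-4 + 3) = A - 1 = -1 + A)
D(g) = g + 2*g² (D(g) = (g² + g²) + g = 2*g² + g = g + 2*g²)
(24 + D(k(-3)))*(-30) = (24 + (-1 - 3)*(1 + 2*(-1 - 3)))*(-30) = (24 - 4*(1 + 2*(-4)))*(-30) = (24 - 4*(1 - 8))*(-30) = (24 - 4*(-7))*(-30) = (24 + 28)*(-30) = 52*(-30) = -1560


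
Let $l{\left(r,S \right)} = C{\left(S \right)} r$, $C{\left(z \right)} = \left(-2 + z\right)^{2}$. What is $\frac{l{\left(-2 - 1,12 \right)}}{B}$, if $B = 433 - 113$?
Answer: $- \frac{15}{16} \approx -0.9375$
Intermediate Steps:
$l{\left(r,S \right)} = r \left(-2 + S\right)^{2}$ ($l{\left(r,S \right)} = \left(-2 + S\right)^{2} r = r \left(-2 + S\right)^{2}$)
$B = 320$
$\frac{l{\left(-2 - 1,12 \right)}}{B} = \frac{\left(-2 - 1\right) \left(-2 + 12\right)^{2}}{320} = \left(-2 - 1\right) 10^{2} \cdot \frac{1}{320} = \left(-3\right) 100 \cdot \frac{1}{320} = \left(-300\right) \frac{1}{320} = - \frac{15}{16}$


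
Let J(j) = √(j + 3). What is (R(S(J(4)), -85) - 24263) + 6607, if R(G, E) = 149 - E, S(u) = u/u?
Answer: -17422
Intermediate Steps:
J(j) = √(3 + j)
S(u) = 1
(R(S(J(4)), -85) - 24263) + 6607 = ((149 - 1*(-85)) - 24263) + 6607 = ((149 + 85) - 24263) + 6607 = (234 - 24263) + 6607 = -24029 + 6607 = -17422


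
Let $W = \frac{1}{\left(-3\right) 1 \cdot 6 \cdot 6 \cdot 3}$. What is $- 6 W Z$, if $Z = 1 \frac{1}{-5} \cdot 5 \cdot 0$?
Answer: $0$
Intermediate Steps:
$Z = 0$ ($Z = 1 \left(- \frac{1}{5}\right) 5 \cdot 0 = \left(- \frac{1}{5}\right) 5 \cdot 0 = \left(-1\right) 0 = 0$)
$W = - \frac{1}{324}$ ($W = \frac{1}{\left(-3\right) 36 \cdot 3} = \frac{1}{\left(-3\right) 108} = \frac{1}{-324} = - \frac{1}{324} \approx -0.0030864$)
$- 6 W Z = \left(-6\right) \left(- \frac{1}{324}\right) 0 = \frac{1}{54} \cdot 0 = 0$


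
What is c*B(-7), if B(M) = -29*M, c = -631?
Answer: -128093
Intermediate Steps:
c*B(-7) = -(-18299)*(-7) = -631*203 = -128093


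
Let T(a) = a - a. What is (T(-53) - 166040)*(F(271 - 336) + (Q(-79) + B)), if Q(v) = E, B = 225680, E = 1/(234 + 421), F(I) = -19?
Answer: -4908406602848/131 ≈ -3.7469e+10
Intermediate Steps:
T(a) = 0
E = 1/655 ≈ 0.0015267
Q(v) = 1/655
(T(-53) - 166040)*(F(271 - 336) + (Q(-79) + B)) = (0 - 166040)*(-19 + (1/655 + 225680)) = -166040*(-19 + 147820401/655) = -166040*147807956/655 = -4908406602848/131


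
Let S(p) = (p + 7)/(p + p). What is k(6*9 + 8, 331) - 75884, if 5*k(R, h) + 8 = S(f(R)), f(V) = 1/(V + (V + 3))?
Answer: -378983/5 ≈ -75797.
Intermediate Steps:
f(V) = 1/(3 + 2*V) (f(V) = 1/(V + (3 + V)) = 1/(3 + 2*V))
S(p) = (7 + p)/(2*p) (S(p) = (7 + p)/((2*p)) = (7 + p)*(1/(2*p)) = (7 + p)/(2*p))
k(R, h) = -8/5 + (3 + 2*R)*(7 + 1/(3 + 2*R))/10 (k(R, h) = -8/5 + ((7 + 1/(3 + 2*R))/(2*(1/(3 + 2*R))))/5 = -8/5 + ((3 + 2*R)*(7 + 1/(3 + 2*R))/2)/5 = -8/5 + (3 + 2*R)*(7 + 1/(3 + 2*R))/10)
k(6*9 + 8, 331) - 75884 = (⅗ + 7*(6*9 + 8)/5) - 75884 = (⅗ + 7*(54 + 8)/5) - 75884 = (⅗ + (7/5)*62) - 75884 = (⅗ + 434/5) - 75884 = 437/5 - 75884 = -378983/5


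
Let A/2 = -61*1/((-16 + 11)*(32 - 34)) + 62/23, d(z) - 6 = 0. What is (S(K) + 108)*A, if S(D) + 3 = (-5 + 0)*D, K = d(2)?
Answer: -11745/23 ≈ -510.65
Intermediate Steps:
d(z) = 6 (d(z) = 6 + 0 = 6)
K = 6
S(D) = -3 - 5*D (S(D) = -3 + (-5 + 0)*D = -3 - 5*D)
A = -783/115 (A = 2*(-61*1/((-16 + 11)*(32 - 34)) + 62/23) = 2*(-61/((-2*(-5))) + 62*(1/23)) = 2*(-61/10 + 62/23) = 2*(-783/230) = -783/115 ≈ -6.8087)
(S(K) + 108)*A = ((-3 - 5*6) + 108)*(-783/115) = ((-3 - 30) + 108)*(-783/115) = (-33 + 108)*(-783/115) = 75*(-783/115) = -11745/23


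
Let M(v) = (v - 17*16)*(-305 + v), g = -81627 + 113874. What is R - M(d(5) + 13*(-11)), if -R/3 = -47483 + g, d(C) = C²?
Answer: -119262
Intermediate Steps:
g = 32247
M(v) = (-305 + v)*(-272 + v) (M(v) = (v - 272)*(-305 + v) = (-272 + v)*(-305 + v) = (-305 + v)*(-272 + v))
R = 45708 (R = -3*(-47483 + 32247) = -3*(-15236) = 45708)
R - M(d(5) + 13*(-11)) = 45708 - (82960 + (5² + 13*(-11))² - 577*(5² + 13*(-11))) = 45708 - (82960 + (25 - 143)² - 577*(25 - 143)) = 45708 - (82960 + (-118)² - 577*(-118)) = 45708 - (82960 + 13924 + 68086) = 45708 - 1*164970 = 45708 - 164970 = -119262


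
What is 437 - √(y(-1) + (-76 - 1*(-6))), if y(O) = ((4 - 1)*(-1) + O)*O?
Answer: 437 - I*√66 ≈ 437.0 - 8.124*I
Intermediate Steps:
y(O) = O*(-3 + O) (y(O) = (3*(-1) + O)*O = (-3 + O)*O = O*(-3 + O))
437 - √(y(-1) + (-76 - 1*(-6))) = 437 - √(-(-3 - 1) + (-76 - 1*(-6))) = 437 - √(-1*(-4) + (-76 + 6)) = 437 - √(4 - 70) = 437 - √(-66) = 437 - I*√66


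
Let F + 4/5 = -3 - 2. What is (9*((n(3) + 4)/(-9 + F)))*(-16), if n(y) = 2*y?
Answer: 3600/37 ≈ 97.297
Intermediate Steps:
F = -29/5 (F = -⅘ + (-3 - 2) = -⅘ - 5 = -29/5 ≈ -5.8000)
(9*((n(3) + 4)/(-9 + F)))*(-16) = (9*((2*3 + 4)/(-9 - 29/5)))*(-16) = (9*((6 + 4)/(-74/5)))*(-16) = (9*(10*(-5/74)))*(-16) = (9*(-25/37))*(-16) = -225/37*(-16) = 3600/37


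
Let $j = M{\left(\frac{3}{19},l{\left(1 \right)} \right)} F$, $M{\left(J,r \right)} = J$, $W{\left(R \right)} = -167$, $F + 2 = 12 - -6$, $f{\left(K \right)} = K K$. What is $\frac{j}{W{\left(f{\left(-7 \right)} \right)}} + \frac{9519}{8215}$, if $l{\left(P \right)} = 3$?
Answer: $\frac{29809467}{26066195} \approx 1.1436$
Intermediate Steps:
$f{\left(K \right)} = K^{2}$
$F = 16$ ($F = -2 + \left(12 - -6\right) = -2 + \left(12 + 6\right) = -2 + 18 = 16$)
$j = \frac{48}{19}$ ($j = \frac{3}{19} \cdot 16 = \frac{48}{19} \approx 2.5263$)
$\frac{j}{W{\left(f{\left(-7 \right)} \right)}} + \frac{9519}{8215} = \frac{48}{19 \left(-167\right)} + \frac{9519}{8215} = \frac{48}{19} \left(- \frac{1}{167}\right) + 9519 \cdot \frac{1}{8215} = - \frac{48}{3173} + \frac{9519}{8215} = \frac{29809467}{26066195}$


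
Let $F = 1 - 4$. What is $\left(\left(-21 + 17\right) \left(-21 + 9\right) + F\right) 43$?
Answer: $1935$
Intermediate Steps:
$F = -3$
$\left(\left(-21 + 17\right) \left(-21 + 9\right) + F\right) 43 = \left(\left(-21 + 17\right) \left(-21 + 9\right) - 3\right) 43 = \left(\left(-4\right) \left(-12\right) - 3\right) 43 = \left(48 - 3\right) 43 = 45 \cdot 43 = 1935$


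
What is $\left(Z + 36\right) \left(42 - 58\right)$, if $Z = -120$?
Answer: $1344$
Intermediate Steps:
$\left(Z + 36\right) \left(42 - 58\right) = \left(-120 + 36\right) \left(42 - 58\right) = - 84 \left(42 - 58\right) = \left(-84\right) \left(-16\right) = 1344$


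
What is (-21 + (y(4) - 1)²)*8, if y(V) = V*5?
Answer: 2720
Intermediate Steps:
y(V) = 5*V
(-21 + (y(4) - 1)²)*8 = (-21 + (5*4 - 1)²)*8 = (-21 + (20 - 1)²)*8 = (-21 + 19²)*8 = (-21 + 361)*8 = 340*8 = 2720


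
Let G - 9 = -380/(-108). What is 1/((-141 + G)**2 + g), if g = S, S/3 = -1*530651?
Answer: -729/1148499776 ≈ -6.3474e-7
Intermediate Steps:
G = 338/27 (G = 9 - 380/(-108) = 9 - 380*(-1/108) = 9 + 95/27 = 338/27 ≈ 12.519)
S = -1591953 (S = 3*(-1*530651) = 3*(-530651) = -1591953)
g = -1591953
1/((-141 + G)**2 + g) = 1/((-141 + 338/27)**2 - 1591953) = 1/((-3469/27)**2 - 1591953) = 1/(12033961/729 - 1591953) = 1/(-1148499776/729) = -729/1148499776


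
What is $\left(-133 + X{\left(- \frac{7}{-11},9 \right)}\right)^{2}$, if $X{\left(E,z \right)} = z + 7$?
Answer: $13689$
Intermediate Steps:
$X{\left(E,z \right)} = 7 + z$
$\left(-133 + X{\left(- \frac{7}{-11},9 \right)}\right)^{2} = \left(-133 + \left(7 + 9\right)\right)^{2} = \left(-133 + 16\right)^{2} = \left(-117\right)^{2} = 13689$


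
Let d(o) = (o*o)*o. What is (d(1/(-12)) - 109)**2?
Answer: 35476852609/2985984 ≈ 11881.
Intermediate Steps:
d(o) = o**3 (d(o) = o**2*o = o**3)
(d(1/(-12)) - 109)**2 = ((1/(-12))**3 - 109)**2 = ((-1/12)**3 - 109)**2 = (-1/1728 - 109)**2 = (-188353/1728)**2 = 35476852609/2985984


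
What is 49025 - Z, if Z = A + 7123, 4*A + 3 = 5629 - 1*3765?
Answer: 165747/4 ≈ 41437.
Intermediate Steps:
A = 1861/4 (A = -¾ + (5629 - 1*3765)/4 = -¾ + (5629 - 3765)/4 = -¾ + (¼)*1864 = -¾ + 466 = 1861/4 ≈ 465.25)
Z = 30353/4 (Z = 1861/4 + 7123 = 30353/4 ≈ 7588.3)
49025 - Z = 49025 - 1*30353/4 = 49025 - 30353/4 = 165747/4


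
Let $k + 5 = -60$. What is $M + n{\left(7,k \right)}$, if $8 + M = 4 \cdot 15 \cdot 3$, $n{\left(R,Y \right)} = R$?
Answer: $179$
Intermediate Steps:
$k = -65$ ($k = -5 - 60 = -65$)
$M = 172$ ($M = -8 + 4 \cdot 15 \cdot 3 = -8 + 60 \cdot 3 = -8 + 180 = 172$)
$M + n{\left(7,k \right)} = 172 + 7 = 179$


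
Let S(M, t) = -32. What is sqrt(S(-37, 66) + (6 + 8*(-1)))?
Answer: I*sqrt(34) ≈ 5.8309*I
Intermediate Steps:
sqrt(S(-37, 66) + (6 + 8*(-1))) = sqrt(-32 + (6 + 8*(-1))) = sqrt(-32 + (6 - 8)) = sqrt(-32 - 2) = sqrt(-34) = I*sqrt(34)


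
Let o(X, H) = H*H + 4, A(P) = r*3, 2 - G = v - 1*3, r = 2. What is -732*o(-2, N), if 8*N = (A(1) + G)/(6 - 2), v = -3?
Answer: -196359/64 ≈ -3068.1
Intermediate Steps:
G = 8 (G = 2 - (-3 - 1*3) = 2 - (-3 - 3) = 2 - 1*(-6) = 2 + 6 = 8)
A(P) = 6 (A(P) = 2*3 = 6)
N = 7/16 (N = ((6 + 8)/(6 - 2))/8 = (14/4)/8 = (14*(1/4))/8 = (1/8)*(7/2) = 7/16 ≈ 0.43750)
o(X, H) = 4 + H**2 (o(X, H) = H**2 + 4 = 4 + H**2)
-732*o(-2, N) = -732*(4 + (7/16)**2) = -732*(4 + 49/256) = -732*1073/256 = -196359/64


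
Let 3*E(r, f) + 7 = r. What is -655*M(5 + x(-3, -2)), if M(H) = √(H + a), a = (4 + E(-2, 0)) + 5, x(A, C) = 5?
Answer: -2620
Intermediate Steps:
E(r, f) = -7/3 + r/3
a = 6 (a = (4 + (-7/3 + (⅓)*(-2))) + 5 = (4 + (-7/3 - ⅔)) + 5 = (4 - 3) + 5 = 1 + 5 = 6)
M(H) = √(6 + H) (M(H) = √(H + 6) = √(6 + H))
-655*M(5 + x(-3, -2)) = -655*√(6 + (5 + 5)) = -655*√(6 + 10) = -655*√16 = -655*4 = -2620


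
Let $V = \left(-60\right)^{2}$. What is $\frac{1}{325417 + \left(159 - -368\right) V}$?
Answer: $\frac{1}{2222617} \approx 4.4992 \cdot 10^{-7}$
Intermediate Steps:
$V = 3600$
$\frac{1}{325417 + \left(159 - -368\right) V} = \frac{1}{325417 + \left(159 - -368\right) 3600} = \frac{1}{325417 + \left(159 + 368\right) 3600} = \frac{1}{325417 + 527 \cdot 3600} = \frac{1}{325417 + 1897200} = \frac{1}{2222617}$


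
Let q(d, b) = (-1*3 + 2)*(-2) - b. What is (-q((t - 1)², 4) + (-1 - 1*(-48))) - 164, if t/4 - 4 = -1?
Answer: -115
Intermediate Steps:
t = 12 (t = 16 + 4*(-1) = 16 - 4 = 12)
q(d, b) = 2 - b (q(d, b) = (-3 + 2)*(-2) - b = -1*(-2) - b = 2 - b)
(-q((t - 1)², 4) + (-1 - 1*(-48))) - 164 = (-(2 - 1*4) + (-1 - 1*(-48))) - 164 = (-(2 - 4) + (-1 + 48)) - 164 = (-1*(-2) + 47) - 164 = (2 + 47) - 164 = 49 - 164 = -115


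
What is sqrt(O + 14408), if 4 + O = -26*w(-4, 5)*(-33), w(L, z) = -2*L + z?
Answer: sqrt(25558) ≈ 159.87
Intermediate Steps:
w(L, z) = z - 2*L
O = 11150 (O = -4 - 26*(5 - 2*(-4))*(-33) = -4 - 26*(5 + 8)*(-33) = -4 - 26*13*(-33) = -4 - 338*(-33) = -4 + 11154 = 11150)
sqrt(O + 14408) = sqrt(11150 + 14408) = sqrt(25558)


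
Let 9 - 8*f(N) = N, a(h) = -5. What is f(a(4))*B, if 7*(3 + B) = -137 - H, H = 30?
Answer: -47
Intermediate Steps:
f(N) = 9/8 - N/8
B = -188/7 (B = -3 + (-137 - 1*30)/7 = -3 + (-137 - 30)/7 = -3 + (⅐)*(-167) = -3 - 167/7 = -188/7 ≈ -26.857)
f(a(4))*B = (9/8 - ⅛*(-5))*(-188/7) = (9/8 + 5/8)*(-188/7) = (7/4)*(-188/7) = -47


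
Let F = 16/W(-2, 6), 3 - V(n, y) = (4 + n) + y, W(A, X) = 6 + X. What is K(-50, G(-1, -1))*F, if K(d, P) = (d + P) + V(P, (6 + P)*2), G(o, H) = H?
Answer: -244/3 ≈ -81.333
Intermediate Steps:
V(n, y) = -1 - n - y (V(n, y) = 3 - ((4 + n) + y) = 3 - (4 + n + y) = 3 + (-4 - n - y) = -1 - n - y)
K(d, P) = -13 + d - 2*P (K(d, P) = (d + P) + (-1 - P - (6 + P)*2) = (P + d) + (-1 - P - (12 + 2*P)) = (P + d) + (-1 - P + (-12 - 2*P)) = (P + d) + (-13 - 3*P) = -13 + d - 2*P)
F = 4/3 (F = 16/(6 + 6) = 16/12 = 16*(1/12) = 4/3 ≈ 1.3333)
K(-50, G(-1, -1))*F = (-13 - 50 - 2*(-1))*(4/3) = (-13 - 50 + 2)*(4/3) = -61*4/3 = -244/3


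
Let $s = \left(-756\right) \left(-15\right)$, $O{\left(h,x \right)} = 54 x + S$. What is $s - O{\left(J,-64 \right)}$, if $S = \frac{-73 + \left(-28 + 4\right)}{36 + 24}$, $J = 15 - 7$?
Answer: $\frac{887857}{60} \approx 14798.0$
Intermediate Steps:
$J = 8$
$S = - \frac{97}{60}$ ($S = \frac{-73 - 24}{60} = \left(-97\right) \frac{1}{60} = - \frac{97}{60} \approx -1.6167$)
$O{\left(h,x \right)} = - \frac{97}{60} + 54 x$ ($O{\left(h,x \right)} = 54 x - \frac{97}{60} = - \frac{97}{60} + 54 x$)
$s = 11340$
$s - O{\left(J,-64 \right)} = 11340 - \left(- \frac{97}{60} + 54 \left(-64\right)\right) = 11340 - \left(- \frac{97}{60} - 3456\right) = 11340 - - \frac{207457}{60} = 11340 + \frac{207457}{60} = \frac{887857}{60}$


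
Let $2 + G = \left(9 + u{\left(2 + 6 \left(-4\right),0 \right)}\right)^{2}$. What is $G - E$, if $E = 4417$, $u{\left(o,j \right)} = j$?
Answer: $-4338$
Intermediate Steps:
$G = 79$ ($G = -2 + \left(9 + 0\right)^{2} = -2 + 9^{2} = -2 + 81 = 79$)
$G - E = 79 - 4417 = -4338$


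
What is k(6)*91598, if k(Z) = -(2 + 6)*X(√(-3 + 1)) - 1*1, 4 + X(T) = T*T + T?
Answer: 4305106 - 732784*I*√2 ≈ 4.3051e+6 - 1.0363e+6*I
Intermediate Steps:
X(T) = -4 + T + T² (X(T) = -4 + (T*T + T) = -4 + (T² + T) = -4 + (T + T²) = -4 + T + T²)
k(Z) = 47 - 8*I*√2 (k(Z) = -(2 + 6)*(-4 + √(-3 + 1) + (√(-3 + 1))²) - 1*1 = -8*(-4 + √(-2) + (√(-2))²) - 1 = -8*(-4 + I*√2 + (I*√2)²) - 1 = -8*(-4 + I*√2 - 2) - 1 = -8*(-6 + I*√2) - 1 = -(-48 + 8*I*√2) - 1 = (48 - 8*I*√2) - 1 = 47 - 8*I*√2)
k(6)*91598 = (47 - 8*I*√2)*91598 = 4305106 - 732784*I*√2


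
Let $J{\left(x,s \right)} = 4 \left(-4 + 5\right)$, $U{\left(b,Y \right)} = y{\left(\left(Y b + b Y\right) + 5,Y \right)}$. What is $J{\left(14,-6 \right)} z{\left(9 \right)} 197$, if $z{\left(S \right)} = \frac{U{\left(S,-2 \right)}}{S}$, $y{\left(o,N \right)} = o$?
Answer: $- \frac{24428}{9} \approx -2714.2$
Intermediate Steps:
$U{\left(b,Y \right)} = 5 + 2 Y b$ ($U{\left(b,Y \right)} = \left(Y b + b Y\right) + 5 = \left(Y b + Y b\right) + 5 = 2 Y b + 5 = 5 + 2 Y b$)
$z{\left(S \right)} = \frac{5 - 4 S}{S}$ ($z{\left(S \right)} = \frac{5 + 2 \left(-2\right) S}{S} = \frac{5 - 4 S}{S}$)
$J{\left(x,s \right)} = 4$ ($J{\left(x,s \right)} = 4 \cdot 1 = 4$)
$J{\left(14,-6 \right)} z{\left(9 \right)} 197 = 4 \left(-4 + \frac{5}{9}\right) 197 = 4 \left(- \frac{31}{9}\right) 197 = \left(- \frac{124}{9}\right) 197 = - \frac{24428}{9}$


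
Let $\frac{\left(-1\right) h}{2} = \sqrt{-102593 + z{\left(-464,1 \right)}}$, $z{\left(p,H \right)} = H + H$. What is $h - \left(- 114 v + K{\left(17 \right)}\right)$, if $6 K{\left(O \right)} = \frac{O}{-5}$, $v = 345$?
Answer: $\frac{1179917}{30} - 6 i \sqrt{11399} \approx 39331.0 - 640.6 i$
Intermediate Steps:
$z{\left(p,H \right)} = 2 H$
$K{\left(O \right)} = - \frac{O}{30}$ ($K{\left(O \right)} = \frac{O \frac{1}{-5}}{6} = \frac{O \left(- \frac{1}{5}\right)}{6} = \frac{\left(- \frac{1}{5}\right) O}{6} = - \frac{O}{30}$)
$h = - 6 i \sqrt{11399}$ ($h = - 2 \sqrt{-102593 + 2 \cdot 1} = - 2 \sqrt{-102593 + 2} = - 2 \sqrt{-102591} = - 2 \cdot 3 i \sqrt{11399} = - 6 i \sqrt{11399} \approx - 640.6 i$)
$h - \left(- 114 v + K{\left(17 \right)}\right) = - 6 i \sqrt{11399} - \left(\left(-114\right) 345 - \frac{17}{30}\right) = - 6 i \sqrt{11399} - \left(-39330 - \frac{17}{30}\right) = - 6 i \sqrt{11399} - - \frac{1179917}{30} = - 6 i \sqrt{11399} + \frac{1179917}{30} = \frac{1179917}{30} - 6 i \sqrt{11399}$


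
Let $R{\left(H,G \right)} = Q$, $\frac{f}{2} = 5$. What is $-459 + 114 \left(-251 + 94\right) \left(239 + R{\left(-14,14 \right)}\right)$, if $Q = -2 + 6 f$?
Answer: $-5316165$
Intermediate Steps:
$f = 10$ ($f = 2 \cdot 5 = 10$)
$Q = 58$ ($Q = -2 + 6 \cdot 10 = -2 + 60 = 58$)
$R{\left(H,G \right)} = 58$
$-459 + 114 \left(-251 + 94\right) \left(239 + R{\left(-14,14 \right)}\right) = -459 + 114 \left(-251 + 94\right) \left(239 + 58\right) = -459 + 114 \left(\left(-157\right) 297\right) = -459 + 114 \left(-46629\right) = -459 - 5315706 = -5316165$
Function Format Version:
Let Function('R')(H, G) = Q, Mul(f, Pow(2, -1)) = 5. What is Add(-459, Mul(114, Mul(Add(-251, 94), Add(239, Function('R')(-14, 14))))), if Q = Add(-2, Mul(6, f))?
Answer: -5316165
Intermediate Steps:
f = 10 (f = Mul(2, 5) = 10)
Q = 58 (Q = Add(-2, Mul(6, 10)) = Add(-2, 60) = 58)
Function('R')(H, G) = 58
Add(-459, Mul(114, Mul(Add(-251, 94), Add(239, Function('R')(-14, 14))))) = Add(-459, Mul(114, Mul(Add(-251, 94), Add(239, 58)))) = Add(-459, Mul(114, Mul(-157, 297))) = Add(-459, Mul(114, -46629)) = Add(-459, -5315706) = -5316165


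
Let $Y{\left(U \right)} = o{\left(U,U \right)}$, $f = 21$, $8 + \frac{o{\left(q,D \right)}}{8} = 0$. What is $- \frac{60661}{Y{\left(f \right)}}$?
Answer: $\frac{60661}{64} \approx 947.83$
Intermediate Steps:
$o{\left(q,D \right)} = -64$ ($o{\left(q,D \right)} = -64 + 8 \cdot 0 = -64 + 0 = -64$)
$Y{\left(U \right)} = -64$
$- \frac{60661}{Y{\left(f \right)}} = - \frac{60661}{-64} = \left(-60661\right) \left(- \frac{1}{64}\right) = \frac{60661}{64}$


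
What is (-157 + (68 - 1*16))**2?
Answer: 11025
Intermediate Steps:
(-157 + (68 - 1*16))**2 = (-157 + (68 - 16))**2 = (-157 + 52)**2 = (-105)**2 = 11025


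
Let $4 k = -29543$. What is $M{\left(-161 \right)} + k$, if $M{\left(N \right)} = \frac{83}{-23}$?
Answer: $- \frac{679821}{92} \approx -7389.4$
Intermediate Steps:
$k = - \frac{29543}{4}$ ($k = \frac{1}{4} \left(-29543\right) = - \frac{29543}{4} \approx -7385.8$)
$M{\left(N \right)} = - \frac{83}{23}$ ($M{\left(N \right)} = 83 \left(- \frac{1}{23}\right) = - \frac{83}{23}$)
$M{\left(-161 \right)} + k = - \frac{83}{23} - \frac{29543}{4} = - \frac{679821}{92}$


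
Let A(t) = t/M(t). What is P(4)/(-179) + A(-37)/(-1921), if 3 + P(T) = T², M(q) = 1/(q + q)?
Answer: -515075/343859 ≈ -1.4979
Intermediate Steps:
M(q) = 1/(2*q)
P(T) = -3 + T²
A(t) = 2*t² (A(t) = t/((1/(2*t))) = t*(2*t) = 2*t²)
P(4)/(-179) + A(-37)/(-1921) = (-3 + 4²)/(-179) + (2*(-37)²)/(-1921) = (-3 + 16)*(-1/179) + (2*1369)*(-1/1921) = 13*(-1/179) + 2738*(-1/1921) = -13/179 - 2738/1921 = -515075/343859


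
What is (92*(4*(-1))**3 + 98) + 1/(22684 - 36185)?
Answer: -78170791/13501 ≈ -5790.0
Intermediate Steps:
(92*(4*(-1))**3 + 98) + 1/(22684 - 36185) = (92*(-4)**3 + 98) + 1/(-13501) = (92*(-64) + 98) - 1/13501 = (-5888 + 98) - 1/13501 = -5790 - 1/13501 = -78170791/13501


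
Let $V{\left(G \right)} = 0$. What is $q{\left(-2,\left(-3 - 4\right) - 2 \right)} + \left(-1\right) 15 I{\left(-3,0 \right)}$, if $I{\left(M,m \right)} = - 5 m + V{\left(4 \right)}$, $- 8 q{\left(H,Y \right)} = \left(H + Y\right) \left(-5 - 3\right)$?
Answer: $-11$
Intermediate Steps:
$q{\left(H,Y \right)} = H + Y$ ($q{\left(H,Y \right)} = - \frac{\left(H + Y\right) \left(-5 - 3\right)}{8} = - \frac{\left(H + Y\right) \left(-8\right)}{8} = - \frac{- 8 H - 8 Y}{8} = H + Y$)
$I{\left(M,m \right)} = - 5 m$ ($I{\left(M,m \right)} = - 5 m + 0 = - 5 m$)
$q{\left(-2,\left(-3 - 4\right) - 2 \right)} + \left(-1\right) 15 I{\left(-3,0 \right)} = \left(-2 - 9\right) + \left(-1\right) 15 \left(\left(-5\right) 0\right) = \left(-2 - 9\right) - 0 = \left(-2 - 9\right) + 0 = -11 + 0 = -11$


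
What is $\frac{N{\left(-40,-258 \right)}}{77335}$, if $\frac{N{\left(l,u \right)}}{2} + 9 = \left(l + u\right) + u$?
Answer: $- \frac{226}{15467} \approx -0.014612$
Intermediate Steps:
$N{\left(l,u \right)} = -18 + 2 l + 4 u$ ($N{\left(l,u \right)} = -18 + 2 \left(\left(l + u\right) + u\right) = -18 + 2 \left(l + 2 u\right) = -18 + \left(2 l + 4 u\right) = -18 + 2 l + 4 u$)
$\frac{N{\left(-40,-258 \right)}}{77335} = \frac{-18 + 2 \left(-40\right) + 4 \left(-258\right)}{77335} = \left(-18 - 80 - 1032\right) \frac{1}{77335} = \left(-1130\right) \frac{1}{77335} = - \frac{226}{15467}$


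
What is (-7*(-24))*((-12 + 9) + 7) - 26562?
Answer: -25890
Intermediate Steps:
(-7*(-24))*((-12 + 9) + 7) - 26562 = 168*(-3 + 7) - 26562 = 168*4 - 26562 = 672 - 26562 = -25890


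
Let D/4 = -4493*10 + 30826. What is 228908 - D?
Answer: 285324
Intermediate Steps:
D = -56416 (D = 4*(-4493*10 + 30826) = 4*(-44930 + 30826) = 4*(-14104) = -56416)
228908 - D = 228908 - 1*(-56416) = 228908 + 56416 = 285324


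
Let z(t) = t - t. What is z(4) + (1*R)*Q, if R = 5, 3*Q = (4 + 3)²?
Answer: 245/3 ≈ 81.667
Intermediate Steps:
z(t) = 0
Q = 49/3 (Q = (4 + 3)²/3 = (⅓)*7² = (⅓)*49 = 49/3 ≈ 16.333)
z(4) + (1*R)*Q = 0 + (1*5)*(49/3) = 0 + 5*(49/3) = 0 + 245/3 = 245/3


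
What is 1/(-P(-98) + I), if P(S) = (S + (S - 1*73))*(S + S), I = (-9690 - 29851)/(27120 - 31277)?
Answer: -4157/219134127 ≈ -1.8970e-5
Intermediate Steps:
I = 39541/4157 (I = -39541/(-4157) = -39541*(-1/4157) = 39541/4157 ≈ 9.5119)
P(S) = 2*S*(-73 + 2*S) (P(S) = (S + (S - 73))*(2*S) = (S + (-73 + S))*(2*S) = (-73 + 2*S)*(2*S) = 2*S*(-73 + 2*S))
1/(-P(-98) + I) = 1/(-2*(-98)*(-73 + 2*(-98)) + 39541/4157) = 1/(-2*(-98)*(-73 - 196) + 39541/4157) = 1/(-2*(-98)*(-269) + 39541/4157) = 1/(-1*52724 + 39541/4157) = 1/(-52724 + 39541/4157) = 1/(-219134127/4157) = -4157/219134127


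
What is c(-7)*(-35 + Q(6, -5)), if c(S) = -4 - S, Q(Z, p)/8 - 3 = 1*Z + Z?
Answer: 255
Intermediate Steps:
Q(Z, p) = 24 + 16*Z (Q(Z, p) = 24 + 8*(1*Z + Z) = 24 + 8*(Z + Z) = 24 + 8*(2*Z) = 24 + 16*Z)
c(-7)*(-35 + Q(6, -5)) = (-4 - 1*(-7))*(-35 + (24 + 16*6)) = (-4 + 7)*(-35 + (24 + 96)) = 3*(-35 + 120) = 3*85 = 255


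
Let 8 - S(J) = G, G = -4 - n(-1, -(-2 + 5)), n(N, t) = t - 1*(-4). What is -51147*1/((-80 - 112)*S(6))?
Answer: 17049/832 ≈ 20.492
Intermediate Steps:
n(N, t) = 4 + t (n(N, t) = t + 4 = 4 + t)
G = -5 (G = -4 - (4 - (-2 + 5)) = -4 - (4 - 1*3) = -4 - (4 - 3) = -4 - 1*1 = -4 - 1 = -5)
S(J) = 13 (S(J) = 8 - 1*(-5) = 8 + 5 = 13)
-51147*1/((-80 - 112)*S(6)) = -51147*1/(13*(-80 - 112)) = -51147/(13*(-192)) = -51147/(-2496) = -51147*(-1/2496) = 17049/832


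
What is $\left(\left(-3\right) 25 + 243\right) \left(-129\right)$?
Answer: $-21672$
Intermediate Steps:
$\left(\left(-3\right) 25 + 243\right) \left(-129\right) = \left(-75 + 243\right) \left(-129\right) = 168 \left(-129\right) = -21672$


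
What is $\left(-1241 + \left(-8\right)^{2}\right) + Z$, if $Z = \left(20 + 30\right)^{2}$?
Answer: $1323$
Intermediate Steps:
$Z = 2500$ ($Z = 50^{2} = 2500$)
$\left(-1241 + \left(-8\right)^{2}\right) + Z = \left(-1241 + \left(-8\right)^{2}\right) + 2500 = \left(-1241 + 64\right) + 2500 = -1177 + 2500 = 1323$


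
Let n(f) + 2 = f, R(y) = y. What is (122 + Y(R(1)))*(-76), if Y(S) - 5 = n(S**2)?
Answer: -9576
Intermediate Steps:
n(f) = -2 + f
Y(S) = 3 + S**2 (Y(S) = 5 + (-2 + S**2) = 3 + S**2)
(122 + Y(R(1)))*(-76) = (122 + (3 + 1**2))*(-76) = (122 + (3 + 1))*(-76) = (122 + 4)*(-76) = 126*(-76) = -9576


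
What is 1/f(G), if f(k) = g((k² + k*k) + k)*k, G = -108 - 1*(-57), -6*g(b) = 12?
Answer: 1/102 ≈ 0.0098039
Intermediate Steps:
g(b) = -2 (g(b) = -⅙*12 = -2)
G = -51 (G = -108 + 57 = -51)
f(k) = -2*k
1/f(G) = 1/(-2*(-51)) = 1/102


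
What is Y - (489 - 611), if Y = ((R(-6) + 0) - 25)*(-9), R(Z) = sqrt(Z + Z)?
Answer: 347 - 18*I*sqrt(3) ≈ 347.0 - 31.177*I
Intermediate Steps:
R(Z) = sqrt(2)*sqrt(Z) (R(Z) = sqrt(2*Z) = sqrt(2)*sqrt(Z))
Y = 225 - 18*I*sqrt(3) (Y = ((sqrt(2)*sqrt(-6) + 0) - 25)*(-9) = ((sqrt(2)*(I*sqrt(6)) + 0) - 25)*(-9) = ((2*I*sqrt(3) + 0) - 25)*(-9) = (2*I*sqrt(3) - 25)*(-9) = (-25 + 2*I*sqrt(3))*(-9) = 225 - 18*I*sqrt(3) ≈ 225.0 - 31.177*I)
Y - (489 - 611) = (225 - 18*I*sqrt(3)) - (489 - 611) = (225 - 18*I*sqrt(3)) - 1*(-122) = (225 - 18*I*sqrt(3)) + 122 = 347 - 18*I*sqrt(3)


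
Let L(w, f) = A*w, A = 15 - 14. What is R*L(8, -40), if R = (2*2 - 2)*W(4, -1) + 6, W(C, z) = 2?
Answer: 80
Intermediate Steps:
A = 1
L(w, f) = w (L(w, f) = 1*w = w)
R = 10 (R = (2*2 - 2)*2 + 6 = (4 - 2)*2 + 6 = 2*2 + 6 = 4 + 6 = 10)
R*L(8, -40) = 10*8 = 80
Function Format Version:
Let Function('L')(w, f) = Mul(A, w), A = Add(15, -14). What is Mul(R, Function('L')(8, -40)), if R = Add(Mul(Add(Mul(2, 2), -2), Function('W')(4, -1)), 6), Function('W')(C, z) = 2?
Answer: 80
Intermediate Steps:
A = 1
Function('L')(w, f) = w (Function('L')(w, f) = Mul(1, w) = w)
R = 10 (R = Add(Mul(Add(Mul(2, 2), -2), 2), 6) = Add(Mul(Add(4, -2), 2), 6) = Add(Mul(2, 2), 6) = Add(4, 6) = 10)
Mul(R, Function('L')(8, -40)) = Mul(10, 8) = 80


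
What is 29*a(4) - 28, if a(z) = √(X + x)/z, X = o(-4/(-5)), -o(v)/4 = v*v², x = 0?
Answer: -28 + 116*I*√5/25 ≈ -28.0 + 10.375*I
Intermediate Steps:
o(v) = -4*v³ (o(v) = -4*v*v² = -4*v³)
X = -256/125 (X = -4*(-4/(-5))³ = -4*(-4*(-⅕))³ = -4*(⅘)³ = -4*64/125 = -256/125 ≈ -2.0480)
a(z) = 16*I*√5/(25*z) (a(z) = √(-256/125 + 0)/z = √(-256/125)/z = (16*I*√5/25)/z = 16*I*√5/(25*z))
29*a(4) - 28 = 29*((16/25)*I*√5/4) - 28 = 29*((16/25)*I*√5*(¼)) - 28 = 29*(4*I*√5/25) - 28 = 116*I*√5/25 - 28 = -28 + 116*I*√5/25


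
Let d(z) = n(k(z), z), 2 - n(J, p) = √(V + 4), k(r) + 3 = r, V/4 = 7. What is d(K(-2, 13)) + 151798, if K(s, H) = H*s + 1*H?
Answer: 151800 - 4*√2 ≈ 1.5179e+5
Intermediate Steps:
V = 28 (V = 4*7 = 28)
k(r) = -3 + r
K(s, H) = H + H*s (K(s, H) = H*s + H = H + H*s)
n(J, p) = 2 - 4*√2 (n(J, p) = 2 - √(28 + 4) = 2 - √32 = 2 - 4*√2)
d(z) = 2 - 4*√2
d(K(-2, 13)) + 151798 = (2 - 4*√2) + 151798 = 151800 - 4*√2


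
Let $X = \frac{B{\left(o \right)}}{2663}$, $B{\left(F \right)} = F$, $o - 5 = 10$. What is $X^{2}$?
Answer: $\frac{225}{7091569} \approx 3.1728 \cdot 10^{-5}$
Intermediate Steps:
$o = 15$ ($o = 5 + 10 = 15$)
$X = \frac{15}{2663} \approx 0.0056327$
$X^{2} = \left(\frac{15}{2663}\right)^{2} = \frac{225}{7091569}$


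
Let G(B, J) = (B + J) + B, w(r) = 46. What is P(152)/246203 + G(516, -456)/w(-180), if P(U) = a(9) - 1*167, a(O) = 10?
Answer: 70902853/5662669 ≈ 12.521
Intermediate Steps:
P(U) = -157 (P(U) = 10 - 1*167 = 10 - 167 = -157)
G(B, J) = J + 2*B
P(152)/246203 + G(516, -456)/w(-180) = -157/246203 + (-456 + 2*516)/46 = -157*1/246203 + (-456 + 1032)*(1/46) = -157/246203 + 576*(1/46) = -157/246203 + 288/23 = 70902853/5662669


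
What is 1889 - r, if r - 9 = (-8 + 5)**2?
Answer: 1871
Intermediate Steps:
r = 18 (r = 9 + (-8 + 5)**2 = 9 + (-3)**2 = 9 + 9 = 18)
1889 - r = 1889 - 1*18 = 1889 - 18 = 1871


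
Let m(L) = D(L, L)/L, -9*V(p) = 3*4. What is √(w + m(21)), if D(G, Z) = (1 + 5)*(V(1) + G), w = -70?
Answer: 26*I*√42/21 ≈ 8.0238*I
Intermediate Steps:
V(p) = -4/3
D(G, Z) = -8 + 6*G (D(G, Z) = (1 + 5)*(-4/3 + G) = 6*(-4/3 + G) = -8 + 6*G)
m(L) = (-8 + 6*L)/L
√(w + m(21)) = √(-70 + (6 - 8/21)) = √(-70 + 118/21) = √(-1352/21) = 26*I*√42/21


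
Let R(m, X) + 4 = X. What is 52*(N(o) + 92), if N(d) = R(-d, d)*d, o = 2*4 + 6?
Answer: 12064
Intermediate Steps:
o = 14 (o = 8 + 6 = 14)
R(m, X) = -4 + X
N(d) = d*(-4 + d) (N(d) = (-4 + d)*d = d*(-4 + d))
52*(N(o) + 92) = 52*(14*(-4 + 14) + 92) = 52*(14*10 + 92) = 52*(140 + 92) = 52*232 = 12064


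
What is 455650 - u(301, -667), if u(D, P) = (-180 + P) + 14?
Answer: 456483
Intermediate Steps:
u(D, P) = -166 + P
455650 - u(301, -667) = 455650 - (-166 - 667) = 455650 - 1*(-833) = 455650 + 833 = 456483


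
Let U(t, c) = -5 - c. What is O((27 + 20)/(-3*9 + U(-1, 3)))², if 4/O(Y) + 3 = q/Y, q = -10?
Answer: 35344/43681 ≈ 0.80914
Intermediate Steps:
O(Y) = 4/(-3 - 10/Y)
O((27 + 20)/(-3*9 + U(-1, 3)))² = (-4*(27 + 20)/(-3*9 + (-5 - 1*3))/(10 + 3*((27 + 20)/(-3*9 + (-5 - 1*3)))))² = (-4*47/(-27 + (-5 - 3))/(10 + 3*(47/(-27 + (-5 - 3)))))² = (-4*47/(-27 - 8)/(10 + 3*(47/(-27 - 8))))² = (-4*47/(-35)/(10 + 3*(47/(-35))))² = (-4*47*(-1/35)/(10 + 3*(47*(-1/35))))² = (-4*(-47/35)/(10 + 3*(-47/35)))² = (-4*(-47/35)/(10 - 141/35))² = (-4*(-47/35)/209/35)² = (-4*(-47/35)*35/209)² = (188/209)² = 35344/43681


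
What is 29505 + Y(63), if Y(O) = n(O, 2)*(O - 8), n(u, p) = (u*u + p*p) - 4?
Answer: 247800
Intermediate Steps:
n(u, p) = -4 + p² + u² (n(u, p) = (u² + p²) - 4 = (p² + u²) - 4 = -4 + p² + u²)
Y(O) = O²*(-8 + O) (Y(O) = (-4 + 2² + O²)*(O - 8) = (-4 + 4 + O²)*(-8 + O) = O²*(-8 + O))
29505 + Y(63) = 29505 + 63²*(-8 + 63) = 29505 + 3969*55 = 29505 + 218295 = 247800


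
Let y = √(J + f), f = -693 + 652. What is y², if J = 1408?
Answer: 1367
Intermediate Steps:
f = -41
y = √1367 (y = √(1408 - 41) = √1367 ≈ 36.973)
y² = (√1367)² = 1367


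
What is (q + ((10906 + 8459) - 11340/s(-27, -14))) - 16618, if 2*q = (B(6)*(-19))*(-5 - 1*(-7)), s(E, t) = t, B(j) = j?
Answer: 3443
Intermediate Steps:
q = -114 (q = ((6*(-19))*(-5 - 1*(-7)))/2 = (-114*(-5 + 7))/2 = (-114*2)/2 = (½)*(-228) = -114)
(q + ((10906 + 8459) - 11340/s(-27, -14))) - 16618 = (-114 + ((10906 + 8459) - 11340/(-14))) - 16618 = (-114 + (19365 - 11340*(-1/14))) - 16618 = (-114 + (19365 + 810)) - 16618 = (-114 + 20175) - 16618 = 20061 - 16618 = 3443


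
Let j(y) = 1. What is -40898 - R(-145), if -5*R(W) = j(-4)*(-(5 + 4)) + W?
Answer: -204644/5 ≈ -40929.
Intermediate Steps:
R(W) = 9/5 - W/5 (R(W) = -(1*(-(5 + 4)) + W)/5 = -(1*(-1*9) + W)/5 = -(1*(-9) + W)/5 = -(-9 + W)/5 = 9/5 - W/5)
-40898 - R(-145) = -40898 - (9/5 - ⅕*(-145)) = -40898 - (9/5 + 29) = -40898 - 1*154/5 = -40898 - 154/5 = -204644/5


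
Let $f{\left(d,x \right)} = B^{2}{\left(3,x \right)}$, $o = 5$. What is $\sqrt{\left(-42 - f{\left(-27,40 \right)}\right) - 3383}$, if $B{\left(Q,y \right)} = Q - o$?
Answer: $3 i \sqrt{381} \approx 58.558 i$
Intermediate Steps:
$B{\left(Q,y \right)} = -5 + Q$ ($B{\left(Q,y \right)} = Q - 5 = -5 + Q$)
$f{\left(d,x \right)} = 4$ ($f{\left(d,x \right)} = \left(-5 + 3\right)^{2} = \left(-2\right)^{2} = 4$)
$\sqrt{\left(-42 - f{\left(-27,40 \right)}\right) - 3383} = \sqrt{\left(-42 - 4\right) - 3383} = \sqrt{-46 - 3383} = \sqrt{-3429} = 3 i \sqrt{381}$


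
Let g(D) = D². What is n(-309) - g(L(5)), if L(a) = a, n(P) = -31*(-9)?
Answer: 254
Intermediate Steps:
n(P) = 279
n(-309) - g(L(5)) = 279 - 1*5² = 279 - 1*25 = 279 - 25 = 254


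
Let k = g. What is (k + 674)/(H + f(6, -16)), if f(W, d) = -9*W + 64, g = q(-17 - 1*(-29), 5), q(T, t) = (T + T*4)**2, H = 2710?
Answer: 2137/1360 ≈ 1.5713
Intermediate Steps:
q(T, t) = 25*T**2 (q(T, t) = (T + 4*T)**2 = (5*T)**2 = 25*T**2)
g = 3600 (g = 25*(-17 - 1*(-29))**2 = 25*(-17 + 29)**2 = 25*12**2 = 25*144 = 3600)
f(W, d) = 64 - 9*W
k = 3600
(k + 674)/(H + f(6, -16)) = (3600 + 674)/(2710 + (64 - 9*6)) = 4274/(2710 + (64 - 54)) = 4274/(2710 + 10) = 4274/2720 = 4274*(1/2720) = 2137/1360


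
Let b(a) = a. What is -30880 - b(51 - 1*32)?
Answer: -30899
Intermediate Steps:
-30880 - b(51 - 1*32) = -30880 - (51 - 1*32) = -30880 - (51 - 32) = -30880 - 1*19 = -30880 - 19 = -30899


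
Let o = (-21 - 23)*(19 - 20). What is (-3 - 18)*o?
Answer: -924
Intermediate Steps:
o = 44 (o = -44*(-1) = 44)
(-3 - 18)*o = (-3 - 18)*44 = -21*44 = -924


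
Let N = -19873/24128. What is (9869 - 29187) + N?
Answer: -466124577/24128 ≈ -19319.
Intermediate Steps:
N = -19873/24128 (N = -19873*1/24128 = -19873/24128 ≈ -0.82365)
(9869 - 29187) + N = (9869 - 29187) - 19873/24128 = -19318 - 19873/24128 = -466124577/24128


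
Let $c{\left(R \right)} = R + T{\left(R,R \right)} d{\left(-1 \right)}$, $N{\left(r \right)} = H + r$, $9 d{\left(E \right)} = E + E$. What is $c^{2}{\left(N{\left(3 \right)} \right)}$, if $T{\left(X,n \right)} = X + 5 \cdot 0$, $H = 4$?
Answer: $\frac{2401}{81} \approx 29.642$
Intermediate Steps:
$T{\left(X,n \right)} = X$ ($T{\left(X,n \right)} = X + 0 = X$)
$d{\left(E \right)} = \frac{2 E}{9}$ ($d{\left(E \right)} = \frac{E + E}{9} = \frac{2 E}{9}$)
$N{\left(r \right)} = 4 + r$
$c{\left(R \right)} = \frac{7 R}{9}$ ($c{\left(R \right)} = R + R \frac{2}{9} \left(-1\right) = R + R \left(- \frac{2}{9}\right) = R - \frac{2 R}{9} = \frac{7 R}{9}$)
$c^{2}{\left(N{\left(3 \right)} \right)} = \left(\frac{7 \left(4 + 3\right)}{9}\right)^{2} = \left(\frac{7}{9} \cdot 7\right)^{2} = \left(\frac{49}{9}\right)^{2} = \frac{2401}{81}$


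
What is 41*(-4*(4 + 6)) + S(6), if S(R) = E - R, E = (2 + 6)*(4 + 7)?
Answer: -1558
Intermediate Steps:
E = 88 (E = 8*11 = 88)
S(R) = 88 - R
41*(-4*(4 + 6)) + S(6) = 41*(-4*(4 + 6)) + (88 - 1*6) = 41*(-4*10) + (88 - 6) = 41*(-40) + 82 = -1640 + 82 = -1558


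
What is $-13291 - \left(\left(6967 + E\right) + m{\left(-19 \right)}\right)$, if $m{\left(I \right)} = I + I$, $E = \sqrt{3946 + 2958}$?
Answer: $-20220 - 2 \sqrt{1726} \approx -20303.0$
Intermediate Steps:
$E = 2 \sqrt{1726}$ ($E = \sqrt{6904} = 2 \sqrt{1726} \approx 83.09$)
$m{\left(I \right)} = 2 I$
$-13291 - \left(\left(6967 + E\right) + m{\left(-19 \right)}\right) = -13291 - \left(\left(6967 + 2 \sqrt{1726}\right) + 2 \left(-19\right)\right) = -13291 - \left(\left(6967 + 2 \sqrt{1726}\right) - 38\right) = -13291 - \left(6929 + 2 \sqrt{1726}\right) = -20220 - 2 \sqrt{1726}$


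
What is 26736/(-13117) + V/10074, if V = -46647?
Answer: -4023777/603382 ≈ -6.6687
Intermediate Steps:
26736/(-13117) + V/10074 = 26736/(-13117) - 46647/10074 = 26736*(-1/13117) - 46647*1/10074 = -26736/13117 - 213/46 = -4023777/603382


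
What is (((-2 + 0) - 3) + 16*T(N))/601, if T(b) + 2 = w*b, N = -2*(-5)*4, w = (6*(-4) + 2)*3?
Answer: -42277/601 ≈ -70.344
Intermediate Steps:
w = -66 (w = (-24 + 2)*3 = -22*3 = -66)
N = 40 (N = 10*4 = 40)
T(b) = -2 - 66*b
(((-2 + 0) - 3) + 16*T(N))/601 = (((-2 + 0) - 3) + 16*(-2 - 66*40))/601 = ((-2 - 3) + 16*(-2 - 2640))*(1/601) = (-5 + 16*(-2642))*(1/601) = (-5 - 42272)*(1/601) = -42277*1/601 = -42277/601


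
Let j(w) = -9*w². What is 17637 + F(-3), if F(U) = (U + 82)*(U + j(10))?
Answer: -53700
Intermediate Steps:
F(U) = (-900 + U)*(82 + U) (F(U) = (U + 82)*(U - 9*10²) = (82 + U)*(U - 9*100) = (82 + U)*(U - 900) = (82 + U)*(-900 + U) = (-900 + U)*(82 + U))
17637 + F(-3) = 17637 + (-73800 + (-3)² - 818*(-3)) = 17637 + (-73800 + 9 + 2454) = 17637 - 71337 = -53700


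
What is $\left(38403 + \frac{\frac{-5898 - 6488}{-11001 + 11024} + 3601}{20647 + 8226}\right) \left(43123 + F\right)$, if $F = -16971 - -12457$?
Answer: $\frac{984633600442866}{664079} \approx 1.4827 \cdot 10^{9}$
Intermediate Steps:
$F = -4514$ ($F = -16971 + 12457 = -4514$)
$\left(38403 + \frac{\frac{-5898 - 6488}{-11001 + 11024} + 3601}{20647 + 8226}\right) \left(43123 + F\right) = \left(38403 + \frac{\frac{-5898 - 6488}{-11001 + 11024} + 3601}{20647 + 8226}\right) \left(43123 - 4514\right) = \left(38403 + \frac{- \frac{12386}{23} + 3601}{28873}\right) 38609 = \left(38403 + \left(\left(-12386\right) \frac{1}{23} + 3601\right) \frac{1}{28873}\right) 38609 = \left(38403 + \left(- \frac{12386}{23} + 3601\right) \frac{1}{28873}\right) 38609 = \left(38403 + \frac{70437}{23} \cdot \frac{1}{28873}\right) 38609 = \left(38403 + \frac{70437}{664079}\right) 38609 = \frac{25502696274}{664079} \cdot 38609 = \frac{984633600442866}{664079}$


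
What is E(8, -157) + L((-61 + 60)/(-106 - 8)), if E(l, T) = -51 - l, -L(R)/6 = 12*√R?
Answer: -59 - 12*√114/19 ≈ -65.743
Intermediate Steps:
L(R) = -72*√R
E(8, -157) + L((-61 + 60)/(-106 - 8)) = (-51 - 1*8) - 72*√(-1/(-106 - 8)) = (-51 - 8) - 72*√(-1/(-114)) = -59 - 72*√(1/114) = -59 - 12*√114/19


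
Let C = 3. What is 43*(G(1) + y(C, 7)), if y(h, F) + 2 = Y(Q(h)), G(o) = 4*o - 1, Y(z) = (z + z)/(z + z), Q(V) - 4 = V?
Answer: 86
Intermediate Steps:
Q(V) = 4 + V
Y(z) = 1 (Y(z) = (2*z)/((2*z)) = (2*z)*(1/(2*z)) = 1)
G(o) = -1 + 4*o
y(h, F) = -1 (y(h, F) = -2 + 1 = -1)
43*(G(1) + y(C, 7)) = 43*((-1 + 4*1) - 1) = 43*((-1 + 4) - 1) = 43*(3 - 1) = 43*2 = 86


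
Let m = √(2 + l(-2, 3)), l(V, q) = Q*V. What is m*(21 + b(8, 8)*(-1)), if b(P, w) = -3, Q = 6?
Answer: 24*I*√10 ≈ 75.895*I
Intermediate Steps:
l(V, q) = 6*V
m = I*√10 (m = √(2 + 6*(-2)) = √(2 - 12) = √(-10) = I*√10 ≈ 3.1623*I)
m*(21 + b(8, 8)*(-1)) = (I*√10)*(21 - 3*(-1)) = (I*√10)*(21 + 3) = (I*√10)*24 = 24*I*√10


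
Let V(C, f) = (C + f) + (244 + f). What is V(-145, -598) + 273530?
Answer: 272433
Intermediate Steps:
V(C, f) = 244 + C + 2*f
V(-145, -598) + 273530 = (244 - 145 + 2*(-598)) + 273530 = (244 - 145 - 1196) + 273530 = -1097 + 273530 = 272433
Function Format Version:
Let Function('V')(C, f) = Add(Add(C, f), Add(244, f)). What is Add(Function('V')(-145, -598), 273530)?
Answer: 272433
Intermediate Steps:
Function('V')(C, f) = Add(244, C, Mul(2, f))
Add(Function('V')(-145, -598), 273530) = Add(Add(244, -145, Mul(2, -598)), 273530) = Add(Add(244, -145, -1196), 273530) = Add(-1097, 273530) = 272433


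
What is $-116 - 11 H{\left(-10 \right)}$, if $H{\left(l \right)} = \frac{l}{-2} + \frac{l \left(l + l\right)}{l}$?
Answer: $49$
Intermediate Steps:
$H{\left(l \right)} = \frac{3 l}{2}$ ($H{\left(l \right)} = l \left(- \frac{1}{2}\right) + \frac{l 2 l}{l} = - \frac{l}{2} + \frac{2 l^{2}}{l} = - \frac{l}{2} + 2 l = \frac{3 l}{2}$)
$-116 - 11 H{\left(-10 \right)} = -116 - 11 \cdot \frac{3}{2} \left(-10\right) = -116 - -165 = -116 + 165 = 49$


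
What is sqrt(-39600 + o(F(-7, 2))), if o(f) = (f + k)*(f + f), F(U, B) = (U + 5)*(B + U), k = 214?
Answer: 4*I*sqrt(2195) ≈ 187.4*I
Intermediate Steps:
F(U, B) = (5 + U)*(B + U)
o(f) = 2*f*(214 + f) (o(f) = (f + 214)*(f + f) = (214 + f)*(2*f) = 2*f*(214 + f))
sqrt(-39600 + o(F(-7, 2))) = sqrt(-39600 + 2*((-7)**2 + 5*2 + 5*(-7) + 2*(-7))*(214 + ((-7)**2 + 5*2 + 5*(-7) + 2*(-7)))) = sqrt(-39600 + 2*(49 + 10 - 35 - 14)*(214 + (49 + 10 - 35 - 14))) = sqrt(-39600 + 2*10*(214 + 10)) = sqrt(-39600 + 2*10*224) = sqrt(-39600 + 4480) = sqrt(-35120) = 4*I*sqrt(2195)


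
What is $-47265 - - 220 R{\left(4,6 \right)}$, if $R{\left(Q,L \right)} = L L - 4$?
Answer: $-40225$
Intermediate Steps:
$R{\left(Q,L \right)} = -4 + L^{2}$ ($R{\left(Q,L \right)} = L^{2} - 4 = -4 + L^{2}$)
$-47265 - - 220 R{\left(4,6 \right)} = -47265 - - 220 \left(-4 + 6^{2}\right) = -47265 - - 220 \left(-4 + 36\right) = -47265 - \left(-220\right) 32 = -47265 - -7040 = -47265 + 7040 = -40225$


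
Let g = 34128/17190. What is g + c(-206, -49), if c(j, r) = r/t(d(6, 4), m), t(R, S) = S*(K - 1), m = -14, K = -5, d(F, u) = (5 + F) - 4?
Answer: 16067/11460 ≈ 1.4020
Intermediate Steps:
d(F, u) = 1 + F
t(R, S) = -6*S (t(R, S) = S*(-5 - 1) = S*(-6) = -6*S)
c(j, r) = r/84 (c(j, r) = r/((-6*(-14))) = r/84)
g = 1896/955 (g = 34128*(1/17190) = 1896/955 ≈ 1.9853)
g + c(-206, -49) = 1896/955 + (1/84)*(-49) = 1896/955 - 7/12 = 16067/11460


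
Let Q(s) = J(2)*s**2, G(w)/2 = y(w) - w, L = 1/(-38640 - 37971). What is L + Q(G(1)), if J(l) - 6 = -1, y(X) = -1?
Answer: 6128879/76611 ≈ 80.000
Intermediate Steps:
L = -1/76611 (L = 1/(-76611) = -1/76611 ≈ -1.3053e-5)
J(l) = 5 (J(l) = 6 - 1 = 5)
G(w) = -2 - 2*w (G(w) = 2*(-1 - w) = -2 - 2*w)
Q(s) = 5*s**2
L + Q(G(1)) = -1/76611 + 5*(-2 - 2*1)**2 = -1/76611 + 5*(-2 - 2)**2 = -1/76611 + 5*(-4)**2 = -1/76611 + 5*16 = -1/76611 + 80 = 6128879/76611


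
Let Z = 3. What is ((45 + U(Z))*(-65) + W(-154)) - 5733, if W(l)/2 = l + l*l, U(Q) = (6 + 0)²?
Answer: 36126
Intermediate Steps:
U(Q) = 36 (U(Q) = 6² = 36)
W(l) = 2*l + 2*l² (W(l) = 2*(l + l*l) = 2*(l + l²) = 2*l + 2*l²)
((45 + U(Z))*(-65) + W(-154)) - 5733 = ((45 + 36)*(-65) + 2*(-154)*(1 - 154)) - 5733 = (81*(-65) + 2*(-154)*(-153)) - 5733 = (-5265 + 47124) - 5733 = 41859 - 5733 = 36126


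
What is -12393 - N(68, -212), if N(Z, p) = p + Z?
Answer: -12249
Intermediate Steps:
N(Z, p) = Z + p
-12393 - N(68, -212) = -12393 - (68 - 212) = -12393 - 1*(-144) = -12393 + 144 = -12249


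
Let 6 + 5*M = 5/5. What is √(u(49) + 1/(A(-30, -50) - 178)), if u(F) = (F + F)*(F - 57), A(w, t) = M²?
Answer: I*√24562113/177 ≈ 28.0*I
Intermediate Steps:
M = -1 (M = -6/5 + (5/5)/5 = -6/5 + (5*(⅕))/5 = -6/5 + (⅕)*1 = -6/5 + ⅕ = -1)
A(w, t) = 1 (A(w, t) = (-1)² = 1)
u(F) = 2*F*(-57 + F) (u(F) = (2*F)*(-57 + F) = 2*F*(-57 + F))
√(u(49) + 1/(A(-30, -50) - 178)) = √(2*49*(-57 + 49) + 1/(1 - 178)) = √(2*49*(-8) + 1/(-177)) = √(-784 - 1/177) = √(-138769/177) = I*√24562113/177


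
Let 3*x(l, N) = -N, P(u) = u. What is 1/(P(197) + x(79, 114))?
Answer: 1/159 ≈ 0.0062893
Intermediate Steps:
x(l, N) = -N/3 (x(l, N) = (-N)/3 = -N/3)
1/(P(197) + x(79, 114)) = 1/(197 - ⅓*114) = 1/(197 - 38) = 1/159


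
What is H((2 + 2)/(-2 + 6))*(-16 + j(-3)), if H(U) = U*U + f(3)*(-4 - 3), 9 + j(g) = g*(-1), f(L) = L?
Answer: 440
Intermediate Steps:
j(g) = -9 - g (j(g) = -9 + g*(-1) = -9 - g)
H(U) = -21 + U² (H(U) = U*U + 3*(-4 - 3) = U² + 3*(-7) = U² - 21 = -21 + U²)
H((2 + 2)/(-2 + 6))*(-16 + j(-3)) = (-21 + ((2 + 2)/(-2 + 6))²)*(-16 + (-9 - 1*(-3))) = (-21 + (4/4)²)*(-16 + (-9 + 3)) = (-21 + (4*(¼))²)*(-16 - 6) = (-21 + 1²)*(-22) = (-21 + 1)*(-22) = -20*(-22) = 440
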